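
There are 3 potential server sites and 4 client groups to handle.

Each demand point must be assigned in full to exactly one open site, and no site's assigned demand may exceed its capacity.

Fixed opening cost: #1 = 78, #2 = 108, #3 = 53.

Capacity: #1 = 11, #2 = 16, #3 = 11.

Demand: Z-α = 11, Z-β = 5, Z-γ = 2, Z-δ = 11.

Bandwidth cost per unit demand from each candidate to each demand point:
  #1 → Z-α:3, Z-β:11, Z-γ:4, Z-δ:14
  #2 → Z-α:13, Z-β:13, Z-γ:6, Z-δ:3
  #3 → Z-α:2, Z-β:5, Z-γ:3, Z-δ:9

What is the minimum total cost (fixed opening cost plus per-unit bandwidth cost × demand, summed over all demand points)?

336

Open {#1, #2, #3}; cheapest assignment that respects the capacities:
  #1 (cap 11, load 11): Z-α — cost 11×3 = 33
  #2 (cap 16, load 11): Z-δ — cost 11×3 = 33
  #3 (cap 11, load 7): Z-β, Z-γ — cost 5×5 + 2×3 = 31
  Shipping 97, fixed 239 → total 336.
  Any other capacity-feasible assignment to {#1, #2, #3} ships for at least 97.
Total demand is 29 and no other set of sites has combined capacity ≥ 29, so {#1, #2, #3} is the only feasible choice of open sites. Minimum: 336.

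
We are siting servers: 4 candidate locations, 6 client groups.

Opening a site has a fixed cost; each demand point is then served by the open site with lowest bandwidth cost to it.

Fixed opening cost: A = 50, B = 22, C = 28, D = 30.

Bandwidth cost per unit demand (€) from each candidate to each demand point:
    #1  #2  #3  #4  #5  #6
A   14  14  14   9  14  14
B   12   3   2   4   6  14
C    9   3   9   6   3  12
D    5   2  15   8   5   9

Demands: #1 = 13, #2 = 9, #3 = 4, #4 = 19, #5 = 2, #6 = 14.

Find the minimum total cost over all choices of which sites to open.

355

Open {B, D}: assign each demand point to its cheapest open site.
  #1→D 13×5=65, #2→D 9×2=18, #3→B 4×2=8, #4→B 19×4=76, #5→D 2×5=10, #6→D 14×9=126
  bandwidth cost 303, fixed 52 → total 355.
Compare {B, C, D}: bandwidth cost 299 + fixed 80 = 379.
Compare {A, B, D}: bandwidth cost 303 + fixed 102 = 405.
Compare {C, D}: bandwidth cost 365 + fixed 58 = 423.
All other subsets cost ≥ 379. Minimum total cost: 355.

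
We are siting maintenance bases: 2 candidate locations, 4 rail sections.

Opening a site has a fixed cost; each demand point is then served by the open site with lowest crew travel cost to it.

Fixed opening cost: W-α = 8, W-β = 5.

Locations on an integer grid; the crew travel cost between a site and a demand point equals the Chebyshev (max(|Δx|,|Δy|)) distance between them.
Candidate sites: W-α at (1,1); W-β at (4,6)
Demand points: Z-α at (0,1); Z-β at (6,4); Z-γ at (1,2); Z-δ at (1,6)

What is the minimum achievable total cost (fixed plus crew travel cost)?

Open {W-β}: assign each demand point to its cheapest open site.
  Z-α→W-β 5, Z-β→W-β 2, Z-γ→W-β 4, Z-δ→W-β 3
  crew travel cost 14, fixed 5 → total 19.
Compare {W-α}: crew travel cost 12 + fixed 8 = 20.
Compare {W-α, W-β}: crew travel cost 7 + fixed 13 = 20.

19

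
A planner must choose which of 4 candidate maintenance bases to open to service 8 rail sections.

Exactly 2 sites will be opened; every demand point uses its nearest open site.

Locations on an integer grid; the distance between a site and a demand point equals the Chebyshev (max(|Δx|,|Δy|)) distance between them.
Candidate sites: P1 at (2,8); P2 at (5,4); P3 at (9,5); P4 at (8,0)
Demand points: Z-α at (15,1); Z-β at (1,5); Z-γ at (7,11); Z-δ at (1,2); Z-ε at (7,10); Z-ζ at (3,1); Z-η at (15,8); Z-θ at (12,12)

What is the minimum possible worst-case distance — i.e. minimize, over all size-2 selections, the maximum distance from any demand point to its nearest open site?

Open {P1, P3}.
  Farthest demand point is Z-θ at distance 7 (to P3); all others are ≤ 7.
With {P2, P3} the worst case is 7.
With {P3, P4} the worst case is 7.
No size-2 selection achieves below 7.

7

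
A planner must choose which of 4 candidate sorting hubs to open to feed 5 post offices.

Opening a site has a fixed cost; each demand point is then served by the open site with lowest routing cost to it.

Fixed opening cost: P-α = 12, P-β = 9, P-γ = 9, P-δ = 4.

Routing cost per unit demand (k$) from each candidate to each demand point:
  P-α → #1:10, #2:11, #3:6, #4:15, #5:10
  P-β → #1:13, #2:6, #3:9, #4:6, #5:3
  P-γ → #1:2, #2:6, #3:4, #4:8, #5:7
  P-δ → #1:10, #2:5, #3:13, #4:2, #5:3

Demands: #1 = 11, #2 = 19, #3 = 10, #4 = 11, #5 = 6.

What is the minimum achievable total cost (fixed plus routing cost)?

210

Open {P-γ, P-δ}: assign each demand point to its cheapest open site.
  #1→P-γ 11×2=22, #2→P-δ 19×5=95, #3→P-γ 10×4=40, #4→P-δ 11×2=22, #5→P-δ 6×3=18
  routing cost 197, fixed 13 → total 210.
Compare {P-β, P-γ, P-δ}: routing cost 197 + fixed 22 = 219.
Compare {P-α, P-γ, P-δ}: routing cost 197 + fixed 25 = 222.
Compare {P-α, P-β, P-γ, P-δ}: routing cost 197 + fixed 34 = 231.
All other subsets cost ≥ 219. Minimum total cost: 210.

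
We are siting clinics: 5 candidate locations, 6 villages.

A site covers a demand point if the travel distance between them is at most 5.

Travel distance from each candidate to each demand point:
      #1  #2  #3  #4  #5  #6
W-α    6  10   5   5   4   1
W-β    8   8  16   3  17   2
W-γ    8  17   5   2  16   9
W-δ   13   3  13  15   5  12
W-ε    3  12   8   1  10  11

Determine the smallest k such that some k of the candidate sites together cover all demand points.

3

Coverage sets (demand points within 5 of each site):
  W-α: {#3, #4, #5, #6}
  W-β: {#4, #6}
  W-γ: {#3, #4}
  W-δ: {#2, #5}
  W-ε: {#1, #4}
No 2 sites suffice: every size-2 union leaves at least one demand point uncovered.
But {W-α, W-δ, W-ε} covers everything, so the minimum is 3.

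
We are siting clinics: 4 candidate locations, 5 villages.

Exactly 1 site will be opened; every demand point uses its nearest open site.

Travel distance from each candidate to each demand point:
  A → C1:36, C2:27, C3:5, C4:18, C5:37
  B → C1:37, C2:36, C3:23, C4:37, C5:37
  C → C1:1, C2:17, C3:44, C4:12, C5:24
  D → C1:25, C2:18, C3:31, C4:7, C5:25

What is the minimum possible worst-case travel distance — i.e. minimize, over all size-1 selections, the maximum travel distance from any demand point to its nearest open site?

31

Open {D}.
  Farthest demand point is C3 at travel distance 31 (to D); all others are ≤ 31.
With {A} the worst case is 37.
With {B} the worst case is 37.
No size-1 selection achieves below 31.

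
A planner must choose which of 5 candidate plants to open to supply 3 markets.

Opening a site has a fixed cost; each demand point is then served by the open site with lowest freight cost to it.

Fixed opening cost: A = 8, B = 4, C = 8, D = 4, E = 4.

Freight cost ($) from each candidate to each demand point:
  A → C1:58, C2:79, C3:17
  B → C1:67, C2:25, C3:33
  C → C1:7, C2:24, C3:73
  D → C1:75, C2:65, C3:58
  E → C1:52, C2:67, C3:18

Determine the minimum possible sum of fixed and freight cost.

61

Open {C, E}: assign each demand point to its cheapest open site.
  C1→C 7, C2→C 24, C3→E 18
  freight cost 49, fixed 12 → total 61.
Compare {A, C}: freight cost 48 + fixed 16 = 64.
Compare {B, C, E}: freight cost 49 + fixed 16 = 65.
Compare {C, D, E}: freight cost 49 + fixed 16 = 65.
All other subsets cost ≥ 64. Minimum total cost: 61.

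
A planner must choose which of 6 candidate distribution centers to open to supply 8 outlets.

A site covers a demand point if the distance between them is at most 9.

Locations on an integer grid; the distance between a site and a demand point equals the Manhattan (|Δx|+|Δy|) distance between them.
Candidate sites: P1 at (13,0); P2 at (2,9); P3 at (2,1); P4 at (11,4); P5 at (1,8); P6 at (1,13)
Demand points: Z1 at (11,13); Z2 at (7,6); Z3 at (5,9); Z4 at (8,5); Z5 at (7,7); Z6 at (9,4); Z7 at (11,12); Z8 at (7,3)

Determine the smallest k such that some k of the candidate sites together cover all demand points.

Coverage sets (demand points within 9 of each site):
  P1: {Z6, Z8}
  P2: {Z2, Z3, Z5}
  P3: {Z8}
  P4: {Z1, Z2, Z4, Z5, Z6, Z7, Z8}
  P5: {Z2, Z3, Z5}
  P6: {Z3}
No single site covers all 8 demand points.
But {P2, P4} covers everything, so the minimum is 2.

2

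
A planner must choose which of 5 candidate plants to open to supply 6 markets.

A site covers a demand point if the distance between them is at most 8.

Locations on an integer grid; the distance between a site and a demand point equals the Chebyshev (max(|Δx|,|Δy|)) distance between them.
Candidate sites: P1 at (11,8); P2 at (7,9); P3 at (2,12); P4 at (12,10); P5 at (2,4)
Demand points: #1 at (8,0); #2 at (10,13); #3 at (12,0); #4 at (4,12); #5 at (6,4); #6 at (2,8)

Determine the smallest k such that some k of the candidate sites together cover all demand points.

Coverage sets (demand points within 8 of each site):
  P1: {#1, #2, #3, #4, #5}
  P2: {#2, #4, #5, #6}
  P3: {#2, #4, #5, #6}
  P4: {#2, #4, #5}
  P5: {#1, #4, #5, #6}
No single site covers all 6 demand points.
But {P1, P2} covers everything, so the minimum is 2.

2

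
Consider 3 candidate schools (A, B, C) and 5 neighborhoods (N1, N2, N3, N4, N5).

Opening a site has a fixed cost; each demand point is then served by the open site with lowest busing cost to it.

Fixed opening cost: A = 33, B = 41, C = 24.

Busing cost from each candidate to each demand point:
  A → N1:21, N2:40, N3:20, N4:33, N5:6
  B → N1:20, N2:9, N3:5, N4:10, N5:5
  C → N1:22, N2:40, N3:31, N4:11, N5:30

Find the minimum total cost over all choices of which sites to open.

Open {B}: assign each demand point to its cheapest open site.
  N1→B 20, N2→B 9, N3→B 5, N4→B 10, N5→B 5
  busing cost 49, fixed 41 → total 90.
Compare {B, C}: busing cost 49 + fixed 65 = 114.
Compare {A, B}: busing cost 49 + fixed 74 = 123.
Compare {A, B, C}: busing cost 49 + fixed 98 = 147.
All other subsets cost ≥ 114. Minimum total cost: 90.

90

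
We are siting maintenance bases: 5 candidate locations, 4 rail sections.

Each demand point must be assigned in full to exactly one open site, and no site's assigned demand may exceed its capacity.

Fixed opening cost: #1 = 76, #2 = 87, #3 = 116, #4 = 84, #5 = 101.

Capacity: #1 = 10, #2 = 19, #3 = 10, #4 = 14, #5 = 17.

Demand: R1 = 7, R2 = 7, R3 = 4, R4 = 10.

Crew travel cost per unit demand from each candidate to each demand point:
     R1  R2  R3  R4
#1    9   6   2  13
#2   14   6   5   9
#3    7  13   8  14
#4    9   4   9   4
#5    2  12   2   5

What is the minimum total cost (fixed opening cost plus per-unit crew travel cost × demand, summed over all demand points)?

313

Open {#4, #5}; cheapest assignment that respects the capacities:
  #4 (cap 14, load 11): R2, R3 — cost 7×4 + 4×9 = 64
  #5 (cap 17, load 17): R1, R4 — cost 7×2 + 10×5 = 64
  Shipping 128, fixed 185 → total 313.
  Any other capacity-feasible assignment to {#4, #5} ships for at least 128.
Compare {#2, #5}: its best feasible assignment gives total 314.
Compare {#1, #4, #5}: its best feasible assignment gives total 361.
Every other set of open sites that can feasibly serve all demand totals ≥ 314 even under its best assignment. Minimum: 313.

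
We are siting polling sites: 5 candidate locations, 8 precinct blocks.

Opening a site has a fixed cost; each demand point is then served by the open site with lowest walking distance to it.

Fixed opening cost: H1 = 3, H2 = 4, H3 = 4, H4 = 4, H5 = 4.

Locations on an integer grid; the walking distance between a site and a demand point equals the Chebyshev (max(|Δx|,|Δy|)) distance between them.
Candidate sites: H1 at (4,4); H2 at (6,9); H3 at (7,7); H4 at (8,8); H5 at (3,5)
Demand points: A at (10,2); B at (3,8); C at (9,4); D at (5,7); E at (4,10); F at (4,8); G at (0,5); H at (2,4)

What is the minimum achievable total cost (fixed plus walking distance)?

Open {H3, H5}: assign each demand point to its cheapest open site.
  A→H3 5, B→H5 3, C→H3 3, D→H3 2, E→H3 3, F→H3 3, G→H5 3, H→H5 1
  walking distance 23, fixed 8 → total 31.
Compare {H1, H2}: walking distance 26 + fixed 7 = 33.
Compare {H1, H3}: walking distance 26 + fixed 7 = 33.
Compare {H2, H5}: walking distance 25 + fixed 8 = 33.
All other subsets cost ≥ 33. Minimum total cost: 31.

31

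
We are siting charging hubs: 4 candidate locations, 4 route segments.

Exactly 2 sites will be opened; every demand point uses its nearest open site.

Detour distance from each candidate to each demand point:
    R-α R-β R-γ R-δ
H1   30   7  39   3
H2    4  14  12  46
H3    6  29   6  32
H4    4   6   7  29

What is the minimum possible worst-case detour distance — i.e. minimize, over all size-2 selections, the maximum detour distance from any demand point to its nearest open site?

Open {H1, H3}.
  Farthest demand point is R-β at detour distance 7 (to H1); all others are ≤ 7.
With {H1, H4} the worst case is 7.
With {H1, H2} the worst case is 12.
No size-2 selection achieves below 7.

7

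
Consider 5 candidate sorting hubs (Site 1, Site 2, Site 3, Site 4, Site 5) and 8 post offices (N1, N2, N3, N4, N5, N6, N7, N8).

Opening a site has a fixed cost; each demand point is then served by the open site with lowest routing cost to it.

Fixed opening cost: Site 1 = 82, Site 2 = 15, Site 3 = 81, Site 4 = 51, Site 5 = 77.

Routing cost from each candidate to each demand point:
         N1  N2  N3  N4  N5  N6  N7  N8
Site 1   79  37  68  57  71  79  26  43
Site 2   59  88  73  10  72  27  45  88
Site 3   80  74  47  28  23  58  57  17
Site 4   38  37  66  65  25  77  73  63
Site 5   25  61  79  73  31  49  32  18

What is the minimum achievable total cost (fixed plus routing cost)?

Open {Site 2, Site 5}: assign each demand point to its cheapest open site.
  N1→Site 5 25, N2→Site 5 61, N3→Site 2 73, N4→Site 2 10, N5→Site 5 31, N6→Site 2 27, N7→Site 5 32, N8→Site 5 18
  routing cost 277, fixed 92 → total 369.
Compare {Site 2, Site 4}: routing cost 311 + fixed 66 = 377.
Compare {Site 2, Site 4, Site 5}: routing cost 240 + fixed 143 = 383.
Compare {Site 2, Site 3, Site 4}: routing cost 244 + fixed 147 = 391.
All other subsets cost ≥ 377. Minimum total cost: 369.

369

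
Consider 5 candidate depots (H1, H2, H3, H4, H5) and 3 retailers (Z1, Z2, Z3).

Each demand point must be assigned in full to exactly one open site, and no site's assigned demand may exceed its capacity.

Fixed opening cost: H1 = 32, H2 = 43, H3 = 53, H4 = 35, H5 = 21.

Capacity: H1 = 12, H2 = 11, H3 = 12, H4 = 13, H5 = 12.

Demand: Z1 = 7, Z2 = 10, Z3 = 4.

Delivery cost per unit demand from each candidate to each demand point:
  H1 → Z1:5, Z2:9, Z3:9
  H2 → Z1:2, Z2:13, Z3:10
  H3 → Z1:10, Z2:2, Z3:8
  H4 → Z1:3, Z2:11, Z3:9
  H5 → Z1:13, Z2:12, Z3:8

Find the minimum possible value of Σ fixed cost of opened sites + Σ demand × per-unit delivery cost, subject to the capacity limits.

Open {H3, H4}; cheapest assignment that respects the capacities:
  H3 (cap 12, load 10): Z2 — cost 10×2 = 20
  H4 (cap 13, load 11): Z1, Z3 — cost 7×3 + 4×9 = 57
  Shipping 77, fixed 88 → total 165.
  Any other capacity-feasible assignment to {H3, H4} ships for at least 77.
Compare {H2, H3}: its best feasible assignment gives total 170.
Compare {H1, H3}: its best feasible assignment gives total 176.
Every other set of open sites that can feasibly serve all demand totals ≥ 170 even under its best assignment. Minimum: 165.

165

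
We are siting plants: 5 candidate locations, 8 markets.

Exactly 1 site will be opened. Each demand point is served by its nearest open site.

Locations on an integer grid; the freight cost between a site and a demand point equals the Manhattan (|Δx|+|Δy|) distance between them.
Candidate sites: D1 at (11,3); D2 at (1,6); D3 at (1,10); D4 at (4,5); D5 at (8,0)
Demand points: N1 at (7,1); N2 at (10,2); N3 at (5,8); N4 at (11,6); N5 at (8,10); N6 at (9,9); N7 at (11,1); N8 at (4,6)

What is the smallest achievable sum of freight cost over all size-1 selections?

Open {D1}.
  N1→D1 6, N2→D1 2, N3→D1 11, N4→D1 3, N5→D1 10, N6→D1 8, N7→D1 2, N8→D1 10  ⇒ total 52.
Compare {D4}: total 58.
Compare {D5}: total 60.
No size-1 selection does better; minimum is 52.

52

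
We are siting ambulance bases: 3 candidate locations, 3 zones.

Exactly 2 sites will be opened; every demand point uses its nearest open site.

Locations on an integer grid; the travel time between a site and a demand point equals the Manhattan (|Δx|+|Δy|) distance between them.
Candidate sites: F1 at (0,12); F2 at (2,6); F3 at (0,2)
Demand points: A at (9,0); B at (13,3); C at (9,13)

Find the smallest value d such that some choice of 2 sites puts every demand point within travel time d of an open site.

Open {F1, F2}.
  Farthest demand point is B at travel time 14 (to F2); all others are ≤ 14.
With {F1, F3} the worst case is 14.
With {F2, F3} the worst case is 14.
No size-2 selection achieves below 14.

14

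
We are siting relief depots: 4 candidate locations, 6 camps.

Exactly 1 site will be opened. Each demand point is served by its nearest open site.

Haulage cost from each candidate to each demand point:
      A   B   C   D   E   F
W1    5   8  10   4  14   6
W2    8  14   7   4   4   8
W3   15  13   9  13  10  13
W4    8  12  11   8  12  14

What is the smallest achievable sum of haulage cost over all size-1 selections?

Open {W2}.
  A→W2 8, B→W2 14, C→W2 7, D→W2 4, E→W2 4, F→W2 8  ⇒ total 45.
Compare {W1}: total 47.
Compare {W4}: total 65.
No size-1 selection does better; minimum is 45.

45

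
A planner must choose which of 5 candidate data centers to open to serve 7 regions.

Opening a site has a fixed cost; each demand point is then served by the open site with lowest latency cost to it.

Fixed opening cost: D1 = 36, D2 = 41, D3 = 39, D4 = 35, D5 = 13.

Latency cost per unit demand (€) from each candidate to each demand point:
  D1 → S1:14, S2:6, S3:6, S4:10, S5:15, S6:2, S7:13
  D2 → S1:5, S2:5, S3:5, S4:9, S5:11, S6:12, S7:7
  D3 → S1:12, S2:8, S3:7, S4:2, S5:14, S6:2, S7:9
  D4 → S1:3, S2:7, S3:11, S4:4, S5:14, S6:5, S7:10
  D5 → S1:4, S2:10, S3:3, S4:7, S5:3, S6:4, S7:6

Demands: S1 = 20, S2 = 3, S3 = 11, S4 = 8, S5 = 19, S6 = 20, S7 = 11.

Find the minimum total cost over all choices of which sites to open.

Open {D3, D5}: assign each demand point to its cheapest open site.
  S1→D5 20×4=80, S2→D3 3×8=24, S3→D5 11×3=33, S4→D3 8×2=16, S5→D5 19×3=57, S6→D3 20×2=40, S7→D5 11×6=66
  latency cost 316, fixed 52 → total 368.
Compare {D3, D4, D5}: latency cost 293 + fixed 87 = 380.
Compare {D1, D4, D5}: latency cost 306 + fixed 84 = 390.
Compare {D4, D5}: latency cost 349 + fixed 48 = 397.
All other subsets cost ≥ 380. Minimum total cost: 368.

368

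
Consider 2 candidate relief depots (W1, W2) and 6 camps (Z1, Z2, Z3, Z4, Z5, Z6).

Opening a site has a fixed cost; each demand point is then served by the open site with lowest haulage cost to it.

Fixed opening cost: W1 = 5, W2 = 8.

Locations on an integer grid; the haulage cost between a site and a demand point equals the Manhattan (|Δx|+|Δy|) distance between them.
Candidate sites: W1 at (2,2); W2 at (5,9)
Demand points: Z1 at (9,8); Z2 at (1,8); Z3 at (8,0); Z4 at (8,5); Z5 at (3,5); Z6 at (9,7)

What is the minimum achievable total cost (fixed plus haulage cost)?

48

Open {W1, W2}: assign each demand point to its cheapest open site.
  Z1→W2 5, Z2→W2 5, Z3→W1 8, Z4→W2 7, Z5→W1 4, Z6→W2 6
  haulage cost 35, fixed 13 → total 48.
Compare {W2}: haulage cost 41 + fixed 8 = 49.
Compare {W1}: haulage cost 53 + fixed 5 = 58.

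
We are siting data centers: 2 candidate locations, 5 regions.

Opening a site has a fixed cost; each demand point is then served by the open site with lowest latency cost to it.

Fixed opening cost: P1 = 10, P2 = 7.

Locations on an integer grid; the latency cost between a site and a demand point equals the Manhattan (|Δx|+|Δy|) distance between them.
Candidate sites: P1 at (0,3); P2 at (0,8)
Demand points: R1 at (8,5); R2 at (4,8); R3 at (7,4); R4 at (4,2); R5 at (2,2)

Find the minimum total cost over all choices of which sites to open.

45

Open {P1}: assign each demand point to its cheapest open site.
  R1→P1 10, R2→P1 9, R3→P1 8, R4→P1 5, R5→P1 3
  latency cost 35, fixed 10 → total 45.
Compare {P1, P2}: latency cost 30 + fixed 17 = 47.
Compare {P2}: latency cost 44 + fixed 7 = 51.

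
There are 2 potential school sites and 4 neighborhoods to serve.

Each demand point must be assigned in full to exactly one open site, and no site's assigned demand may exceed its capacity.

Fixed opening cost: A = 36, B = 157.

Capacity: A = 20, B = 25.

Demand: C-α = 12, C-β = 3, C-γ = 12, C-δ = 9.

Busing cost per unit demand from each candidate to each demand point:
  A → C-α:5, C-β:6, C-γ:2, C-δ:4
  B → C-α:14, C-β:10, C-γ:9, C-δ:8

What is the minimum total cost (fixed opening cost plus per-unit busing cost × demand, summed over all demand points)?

451

Open {A, B}; cheapest assignment that respects the capacities:
  A (cap 20, load 15): C-α, C-β — cost 12×5 + 3×6 = 78
  B (cap 25, load 21): C-γ, C-δ — cost 12×9 + 9×8 = 180
  Shipping 258, fixed 193 → total 451.
  Any other capacity-feasible assignment to {A, B} ships for at least 258.
Total demand is 36 and no other set of sites has combined capacity ≥ 36, so {A, B} is the only feasible choice of open sites. Minimum: 451.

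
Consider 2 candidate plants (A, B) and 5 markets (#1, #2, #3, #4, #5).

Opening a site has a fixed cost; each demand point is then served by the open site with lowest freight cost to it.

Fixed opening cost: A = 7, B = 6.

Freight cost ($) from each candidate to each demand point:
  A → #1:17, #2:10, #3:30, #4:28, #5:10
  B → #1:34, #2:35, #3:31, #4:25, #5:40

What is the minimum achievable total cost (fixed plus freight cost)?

102

Open {A}: assign each demand point to its cheapest open site.
  #1→A 17, #2→A 10, #3→A 30, #4→A 28, #5→A 10
  freight cost 95, fixed 7 → total 102.
Compare {A, B}: freight cost 92 + fixed 13 = 105.
Compare {B}: freight cost 165 + fixed 6 = 171.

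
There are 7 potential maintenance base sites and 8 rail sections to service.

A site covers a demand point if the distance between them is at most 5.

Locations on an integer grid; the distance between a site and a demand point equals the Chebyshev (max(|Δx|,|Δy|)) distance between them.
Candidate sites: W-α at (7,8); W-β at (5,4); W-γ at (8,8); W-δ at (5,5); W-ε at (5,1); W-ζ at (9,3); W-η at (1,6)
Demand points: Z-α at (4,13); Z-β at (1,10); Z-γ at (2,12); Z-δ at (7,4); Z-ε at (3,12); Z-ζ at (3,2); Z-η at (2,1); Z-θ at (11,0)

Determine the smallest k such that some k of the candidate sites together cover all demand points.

Coverage sets (demand points within 5 of each site):
  W-α: {Z-α, Z-γ, Z-δ, Z-ε}
  W-β: {Z-δ, Z-ζ, Z-η}
  W-γ: {Z-α, Z-δ, Z-ε}
  W-δ: {Z-β, Z-δ, Z-ζ, Z-η}
  W-ε: {Z-δ, Z-ζ, Z-η}
  W-ζ: {Z-δ, Z-θ}
  W-η: {Z-β, Z-ζ, Z-η}
No 2 sites suffice: every size-2 union leaves at least one demand point uncovered.
But {W-α, W-δ, W-ζ} covers everything, so the minimum is 3.

3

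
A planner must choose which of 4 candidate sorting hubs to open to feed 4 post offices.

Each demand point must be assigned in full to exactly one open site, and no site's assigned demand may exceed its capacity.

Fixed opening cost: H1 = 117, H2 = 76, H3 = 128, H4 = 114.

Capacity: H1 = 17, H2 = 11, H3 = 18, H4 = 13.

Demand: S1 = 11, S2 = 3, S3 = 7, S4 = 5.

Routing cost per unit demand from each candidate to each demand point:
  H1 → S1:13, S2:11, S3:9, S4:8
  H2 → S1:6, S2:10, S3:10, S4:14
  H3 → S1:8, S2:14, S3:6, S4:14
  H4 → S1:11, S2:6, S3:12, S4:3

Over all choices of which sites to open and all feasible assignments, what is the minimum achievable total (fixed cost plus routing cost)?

395

Open {H1, H2}; cheapest assignment that respects the capacities:
  H1 (cap 17, load 15): S2, S3, S4 — cost 3×11 + 7×9 + 5×8 = 136
  H2 (cap 11, load 11): S1 — cost 11×6 = 66
  Shipping 202, fixed 193 → total 395.
  Any other capacity-feasible assignment to {H1, H2} ships for at least 202.
Compare {H3, H4}: its best feasible assignment gives total 405.
Compare {H2, H3}: its best feasible assignment gives total 424.
Every other set of open sites that can feasibly serve all demand totals ≥ 405 even under its best assignment. Minimum: 395.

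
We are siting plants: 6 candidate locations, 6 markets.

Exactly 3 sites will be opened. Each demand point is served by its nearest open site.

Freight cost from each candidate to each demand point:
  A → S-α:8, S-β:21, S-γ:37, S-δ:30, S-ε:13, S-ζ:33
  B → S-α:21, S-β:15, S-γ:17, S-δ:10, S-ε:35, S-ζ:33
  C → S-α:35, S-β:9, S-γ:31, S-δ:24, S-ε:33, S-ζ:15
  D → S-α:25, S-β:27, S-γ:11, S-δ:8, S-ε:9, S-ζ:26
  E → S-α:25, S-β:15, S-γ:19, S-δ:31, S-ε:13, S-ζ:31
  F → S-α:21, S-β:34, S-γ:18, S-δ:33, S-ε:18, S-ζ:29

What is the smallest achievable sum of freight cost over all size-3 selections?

Open {A, C, D}.
  S-α→A 8, S-β→C 9, S-γ→D 11, S-δ→D 8, S-ε→D 9, S-ζ→C 15  ⇒ total 60.
Compare {A, B, C}: total 72.
Compare {B, C, D}: total 73.
No size-3 selection does better; minimum is 60.

60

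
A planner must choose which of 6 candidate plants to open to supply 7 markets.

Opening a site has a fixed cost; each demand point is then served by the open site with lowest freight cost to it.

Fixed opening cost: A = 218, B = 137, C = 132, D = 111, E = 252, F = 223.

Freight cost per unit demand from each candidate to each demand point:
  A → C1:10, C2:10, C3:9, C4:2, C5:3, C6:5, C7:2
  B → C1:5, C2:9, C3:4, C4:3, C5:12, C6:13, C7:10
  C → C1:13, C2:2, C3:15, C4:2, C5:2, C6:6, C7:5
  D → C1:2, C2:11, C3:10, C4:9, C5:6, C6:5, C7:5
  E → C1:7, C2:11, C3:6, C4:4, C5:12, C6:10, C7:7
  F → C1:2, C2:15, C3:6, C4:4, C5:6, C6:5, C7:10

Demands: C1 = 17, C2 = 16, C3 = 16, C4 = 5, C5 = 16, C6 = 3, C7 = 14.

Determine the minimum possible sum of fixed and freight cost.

580

Open {B, C}: assign each demand point to its cheapest open site.
  C1→B 17×5=85, C2→C 16×2=32, C3→B 16×4=64, C4→C 5×2=10, C5→C 16×2=32, C6→C 3×6=18, C7→C 14×5=70
  freight cost 311, fixed 269 → total 580.
Compare {C, D}: freight cost 353 + fixed 243 = 596.
Compare {B, C, D}: freight cost 257 + fixed 380 = 637.
Compare {C, F}: freight cost 289 + fixed 355 = 644.
All other subsets cost ≥ 596. Minimum total cost: 580.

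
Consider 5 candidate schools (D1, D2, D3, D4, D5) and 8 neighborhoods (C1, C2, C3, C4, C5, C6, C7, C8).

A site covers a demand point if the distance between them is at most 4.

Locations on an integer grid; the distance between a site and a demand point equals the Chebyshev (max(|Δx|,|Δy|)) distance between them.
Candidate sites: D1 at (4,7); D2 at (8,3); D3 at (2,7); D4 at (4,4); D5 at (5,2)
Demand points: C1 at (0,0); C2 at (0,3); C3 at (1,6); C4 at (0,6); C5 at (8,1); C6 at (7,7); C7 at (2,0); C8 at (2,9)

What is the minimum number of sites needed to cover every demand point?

2

Coverage sets (demand points within 4 of each site):
  D1: {C2, C3, C4, C6, C8}
  D2: {C5, C6}
  D3: {C2, C3, C4, C8}
  D4: {C1, C2, C3, C4, C5, C6, C7}
  D5: {C3, C5, C7}
No single site covers all 8 demand points.
But {D1, D4} covers everything, so the minimum is 2.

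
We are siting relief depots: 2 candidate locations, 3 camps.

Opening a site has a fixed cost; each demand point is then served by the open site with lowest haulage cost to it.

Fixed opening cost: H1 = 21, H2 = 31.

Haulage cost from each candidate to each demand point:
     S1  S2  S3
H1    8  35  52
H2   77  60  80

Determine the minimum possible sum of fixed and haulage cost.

Open {H1}: assign each demand point to its cheapest open site.
  S1→H1 8, S2→H1 35, S3→H1 52
  haulage cost 95, fixed 21 → total 116.
Compare {H1, H2}: haulage cost 95 + fixed 52 = 147.
Compare {H2}: haulage cost 217 + fixed 31 = 248.

116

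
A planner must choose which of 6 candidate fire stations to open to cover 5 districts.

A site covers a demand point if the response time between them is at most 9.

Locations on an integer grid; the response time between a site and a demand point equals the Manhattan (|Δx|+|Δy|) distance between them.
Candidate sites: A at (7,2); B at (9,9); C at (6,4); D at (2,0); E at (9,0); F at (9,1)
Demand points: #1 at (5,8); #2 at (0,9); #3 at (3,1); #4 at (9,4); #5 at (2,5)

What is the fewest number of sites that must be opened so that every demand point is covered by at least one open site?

2

Coverage sets (demand points within 9 of each site):
  A: {#1, #3, #4, #5}
  B: {#1, #2, #4}
  C: {#1, #3, #4, #5}
  D: {#3, #5}
  E: {#3, #4}
  F: {#3, #4}
No single site covers all 5 demand points.
But {A, B} covers everything, so the minimum is 2.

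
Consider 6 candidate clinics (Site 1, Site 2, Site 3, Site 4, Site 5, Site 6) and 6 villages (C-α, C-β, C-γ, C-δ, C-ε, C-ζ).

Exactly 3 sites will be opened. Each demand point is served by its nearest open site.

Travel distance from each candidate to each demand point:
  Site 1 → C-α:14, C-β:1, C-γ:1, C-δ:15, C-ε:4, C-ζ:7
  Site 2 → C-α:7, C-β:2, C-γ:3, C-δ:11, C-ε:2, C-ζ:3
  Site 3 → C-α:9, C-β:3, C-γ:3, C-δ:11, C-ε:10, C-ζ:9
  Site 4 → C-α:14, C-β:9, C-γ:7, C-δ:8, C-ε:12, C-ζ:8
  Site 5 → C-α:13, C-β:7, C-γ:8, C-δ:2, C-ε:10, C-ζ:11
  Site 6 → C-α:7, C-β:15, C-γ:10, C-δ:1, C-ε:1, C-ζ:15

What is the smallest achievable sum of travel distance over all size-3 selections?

14

Open {Site 1, Site 2, Site 6}.
  C-α→Site 2 7, C-β→Site 1 1, C-γ→Site 1 1, C-δ→Site 6 1, C-ε→Site 6 1, C-ζ→Site 2 3  ⇒ total 14.
Compare {Site 1, Site 2, Site 5}: total 16.
Compare {Site 2, Site 3, Site 6}: total 17.
No size-3 selection does better; minimum is 14.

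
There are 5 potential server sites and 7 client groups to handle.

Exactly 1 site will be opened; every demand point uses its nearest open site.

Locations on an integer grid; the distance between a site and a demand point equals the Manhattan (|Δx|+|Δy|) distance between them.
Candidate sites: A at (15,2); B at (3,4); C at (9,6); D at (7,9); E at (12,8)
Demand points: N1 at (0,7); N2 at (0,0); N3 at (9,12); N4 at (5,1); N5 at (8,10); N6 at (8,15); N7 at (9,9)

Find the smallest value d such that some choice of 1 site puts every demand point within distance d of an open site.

15

Open {C}.
  Farthest demand point is N2 at distance 15 (to C); all others are ≤ 15.
With {B} the worst case is 16.
With {D} the worst case is 16.
No size-1 selection achieves below 15.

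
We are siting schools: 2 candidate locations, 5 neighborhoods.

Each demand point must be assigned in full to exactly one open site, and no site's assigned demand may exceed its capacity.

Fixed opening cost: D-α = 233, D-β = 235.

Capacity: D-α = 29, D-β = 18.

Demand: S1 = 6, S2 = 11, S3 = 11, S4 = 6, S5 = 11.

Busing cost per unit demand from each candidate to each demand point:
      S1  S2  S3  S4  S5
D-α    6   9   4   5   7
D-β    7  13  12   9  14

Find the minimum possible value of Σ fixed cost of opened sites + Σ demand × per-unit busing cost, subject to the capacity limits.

804

Open {D-α, D-β}; cheapest assignment that respects the capacities:
  D-α (cap 29, load 28): S3, S4, S5 — cost 11×4 + 6×5 + 11×7 = 151
  D-β (cap 18, load 17): S1, S2 — cost 6×7 + 11×13 = 185
  Shipping 336, fixed 468 → total 804.
  Any other capacity-feasible assignment to {D-α, D-β} ships for at least 336.
Total demand is 45 and no other set of sites has combined capacity ≥ 45, so {D-α, D-β} is the only feasible choice of open sites. Minimum: 804.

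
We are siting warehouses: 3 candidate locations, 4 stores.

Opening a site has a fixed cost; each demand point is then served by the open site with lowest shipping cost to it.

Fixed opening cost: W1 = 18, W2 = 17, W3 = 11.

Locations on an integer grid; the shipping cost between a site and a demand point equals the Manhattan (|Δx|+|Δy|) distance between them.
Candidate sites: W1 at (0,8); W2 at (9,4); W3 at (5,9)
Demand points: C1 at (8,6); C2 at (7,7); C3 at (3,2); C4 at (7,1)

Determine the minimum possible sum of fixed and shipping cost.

Open {W2}: assign each demand point to its cheapest open site.
  C1→W2 3, C2→W2 5, C3→W2 8, C4→W2 5
  shipping cost 21, fixed 17 → total 38.
Compare {W3}: shipping cost 29 + fixed 11 = 40.
Compare {W2, W3}: shipping cost 20 + fixed 28 = 48.
Compare {W1, W2}: shipping cost 21 + fixed 35 = 56.
All other subsets cost ≥ 40. Minimum total cost: 38.

38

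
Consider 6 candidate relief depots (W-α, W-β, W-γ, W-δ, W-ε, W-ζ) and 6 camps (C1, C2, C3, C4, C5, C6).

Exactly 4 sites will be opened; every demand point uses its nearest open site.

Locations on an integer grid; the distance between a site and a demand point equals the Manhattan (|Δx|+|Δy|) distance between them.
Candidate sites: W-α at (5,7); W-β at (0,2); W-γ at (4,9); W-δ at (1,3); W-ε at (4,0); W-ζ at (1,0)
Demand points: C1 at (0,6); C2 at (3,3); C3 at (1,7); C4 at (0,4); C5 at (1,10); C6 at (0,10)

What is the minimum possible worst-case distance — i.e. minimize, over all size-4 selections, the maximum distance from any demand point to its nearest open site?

5

Open {W-α, W-β, W-γ, W-δ}.
  Farthest demand point is C6 at distance 5 (to W-γ); all others are ≤ 5.
With {W-α, W-β, W-γ, W-ε} the worst case is 5.
With {W-α, W-β, W-γ, W-ζ} the worst case is 5.
No size-4 selection achieves below 5.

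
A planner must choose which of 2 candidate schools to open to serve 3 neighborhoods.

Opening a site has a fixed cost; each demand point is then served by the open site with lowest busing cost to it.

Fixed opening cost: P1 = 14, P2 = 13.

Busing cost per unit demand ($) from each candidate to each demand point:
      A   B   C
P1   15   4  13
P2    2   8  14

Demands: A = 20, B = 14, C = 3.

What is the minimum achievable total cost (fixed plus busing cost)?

Open {P1, P2}: assign each demand point to its cheapest open site.
  A→P2 20×2=40, B→P1 14×4=56, C→P1 3×13=39
  busing cost 135, fixed 27 → total 162.
Compare {P2}: busing cost 194 + fixed 13 = 207.
Compare {P1}: busing cost 395 + fixed 14 = 409.

162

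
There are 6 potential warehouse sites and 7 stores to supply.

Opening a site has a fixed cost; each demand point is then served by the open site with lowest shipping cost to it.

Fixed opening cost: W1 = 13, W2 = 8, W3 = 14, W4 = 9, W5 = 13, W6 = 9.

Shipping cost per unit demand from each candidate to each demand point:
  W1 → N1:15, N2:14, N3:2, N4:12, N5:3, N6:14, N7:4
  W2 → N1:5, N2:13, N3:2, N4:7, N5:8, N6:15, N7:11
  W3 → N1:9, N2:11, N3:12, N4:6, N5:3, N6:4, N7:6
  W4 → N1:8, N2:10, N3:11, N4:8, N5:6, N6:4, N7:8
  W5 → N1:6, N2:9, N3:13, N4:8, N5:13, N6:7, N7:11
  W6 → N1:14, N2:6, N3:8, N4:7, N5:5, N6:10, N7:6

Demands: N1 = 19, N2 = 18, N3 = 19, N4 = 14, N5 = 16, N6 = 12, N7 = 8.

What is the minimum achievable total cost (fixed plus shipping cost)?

Open {W1, W2, W3, W6}: assign each demand point to its cheapest open site.
  N1→W2 19×5=95, N2→W6 18×6=108, N3→W1 19×2=38, N4→W3 14×6=84, N5→W1 16×3=48, N6→W3 12×4=48, N7→W1 8×4=32
  shipping cost 453, fixed 44 → total 497.
Compare {W2, W3, W6}: shipping cost 469 + fixed 31 = 500.
Compare {W1, W2, W4, W6}: shipping cost 467 + fixed 39 = 506.
Compare {W1, W2, W3, W4, W6}: shipping cost 453 + fixed 53 = 506.
All other subsets cost ≥ 500. Minimum total cost: 497.

497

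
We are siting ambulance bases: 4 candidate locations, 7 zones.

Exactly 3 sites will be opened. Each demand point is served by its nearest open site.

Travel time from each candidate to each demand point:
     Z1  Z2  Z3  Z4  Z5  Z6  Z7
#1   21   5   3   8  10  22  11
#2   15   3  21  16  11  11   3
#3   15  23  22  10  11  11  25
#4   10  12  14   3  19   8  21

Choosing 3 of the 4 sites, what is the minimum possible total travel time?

40

Open {#1, #2, #4}.
  Z1→#4 10, Z2→#2 3, Z3→#1 3, Z4→#4 3, Z5→#1 10, Z6→#4 8, Z7→#2 3  ⇒ total 40.
Compare {#1, #3, #4}: total 50.
Compare {#2, #3, #4}: total 52.
No size-3 selection does better; minimum is 40.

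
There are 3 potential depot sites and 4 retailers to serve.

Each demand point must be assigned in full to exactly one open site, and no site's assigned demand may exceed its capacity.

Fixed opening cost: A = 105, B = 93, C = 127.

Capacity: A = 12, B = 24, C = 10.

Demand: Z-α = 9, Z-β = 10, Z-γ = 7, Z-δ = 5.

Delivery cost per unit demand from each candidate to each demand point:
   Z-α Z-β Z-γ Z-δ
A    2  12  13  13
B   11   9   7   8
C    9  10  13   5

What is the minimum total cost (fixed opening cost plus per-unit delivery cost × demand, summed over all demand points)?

395

Open {A, B}; cheapest assignment that respects the capacities:
  A (cap 12, load 9): Z-α — cost 9×2 = 18
  B (cap 24, load 22): Z-β, Z-γ, Z-δ — cost 10×9 + 7×7 + 5×8 = 179
  Shipping 197, fixed 198 → total 395.
  Any other capacity-feasible assignment to {A, B} ships for at least 197.
Compare {B, C}: its best feasible assignment gives total 480.
Compare {A, B, C}: its best feasible assignment gives total 507.
Every other set of open sites that can feasibly serve all demand totals ≥ 480 even under its best assignment. Minimum: 395.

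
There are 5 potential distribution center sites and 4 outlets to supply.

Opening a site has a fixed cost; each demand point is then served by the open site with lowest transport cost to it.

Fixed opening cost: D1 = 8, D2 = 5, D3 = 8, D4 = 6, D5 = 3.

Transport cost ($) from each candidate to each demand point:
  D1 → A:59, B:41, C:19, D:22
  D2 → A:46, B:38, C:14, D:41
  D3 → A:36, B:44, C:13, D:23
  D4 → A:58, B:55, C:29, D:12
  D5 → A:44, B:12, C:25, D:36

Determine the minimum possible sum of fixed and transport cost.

90

Open {D3, D4, D5}: assign each demand point to its cheapest open site.
  A→D3 36, B→D5 12, C→D3 13, D→D4 12
  transport cost 73, fixed 17 → total 90.
Compare {D3, D5}: transport cost 84 + fixed 11 = 95.
Compare {D2, D3, D4, D5}: transport cost 73 + fixed 22 = 95.
Compare {D2, D4, D5}: transport cost 82 + fixed 14 = 96.
All other subsets cost ≥ 95. Minimum total cost: 90.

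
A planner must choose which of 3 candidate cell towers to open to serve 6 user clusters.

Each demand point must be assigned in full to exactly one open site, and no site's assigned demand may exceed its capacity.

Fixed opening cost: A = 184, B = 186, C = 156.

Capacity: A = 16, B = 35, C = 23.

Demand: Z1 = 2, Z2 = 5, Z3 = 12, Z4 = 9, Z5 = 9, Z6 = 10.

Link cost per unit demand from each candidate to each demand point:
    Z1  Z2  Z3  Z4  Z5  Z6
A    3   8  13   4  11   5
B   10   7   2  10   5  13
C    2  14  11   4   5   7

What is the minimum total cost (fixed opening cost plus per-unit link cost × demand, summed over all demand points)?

Open {B, C}; cheapest assignment that respects the capacities:
  B (cap 35, load 26): Z2, Z3, Z5 — cost 5×7 + 12×2 + 9×5 = 104
  C (cap 23, load 21): Z1, Z4, Z6 — cost 2×2 + 9×4 + 10×7 = 110
  Shipping 214, fixed 342 → total 556.
  Any other capacity-feasible assignment to {B, C} ships for at least 214.
Compare {A, B}: its best feasible assignment gives total 620.
Compare {A, B, C}: its best feasible assignment gives total 720.
Every other set of open sites that can feasibly serve all demand totals ≥ 620 even under its best assignment. Minimum: 556.

556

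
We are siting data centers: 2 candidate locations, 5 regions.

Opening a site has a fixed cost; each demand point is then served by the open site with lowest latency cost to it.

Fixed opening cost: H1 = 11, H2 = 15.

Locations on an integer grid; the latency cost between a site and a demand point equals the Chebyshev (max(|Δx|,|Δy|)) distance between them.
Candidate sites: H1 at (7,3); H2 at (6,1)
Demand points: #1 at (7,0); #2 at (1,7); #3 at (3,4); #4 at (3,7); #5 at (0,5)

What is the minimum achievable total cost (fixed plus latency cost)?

Open {H1}: assign each demand point to its cheapest open site.
  #1→H1 3, #2→H1 6, #3→H1 4, #4→H1 4, #5→H1 7
  latency cost 24, fixed 11 → total 35.
Compare {H2}: latency cost 22 + fixed 15 = 37.
Compare {H1, H2}: latency cost 20 + fixed 26 = 46.

35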